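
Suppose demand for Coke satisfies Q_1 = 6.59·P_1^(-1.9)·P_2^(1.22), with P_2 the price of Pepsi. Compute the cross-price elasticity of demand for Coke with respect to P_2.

In a log-linear (constant-elasticity) demand function, the coefficient on the exponent of P_2 is the cross-price elasticity.
ε = 1.22. Positive, so Coke and Pepsi are substitutes.

1.22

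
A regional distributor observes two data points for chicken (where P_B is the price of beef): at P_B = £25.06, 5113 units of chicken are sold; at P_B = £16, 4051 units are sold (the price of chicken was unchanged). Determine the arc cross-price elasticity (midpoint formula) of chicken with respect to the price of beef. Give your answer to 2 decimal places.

0.53

ΔQ_A = 4051 − 5113 = -1062; ΔP_B = 16 − 25.06 = -9.06.
Midpoints: Q̄_A = 4582.0, P̄_B = 20.53.
ε = (ΔQ_A/Q̄_A)/(ΔP_B/P̄_B) = (-1062/4582.0)/(-9.06/20.53) ≈ 0.53.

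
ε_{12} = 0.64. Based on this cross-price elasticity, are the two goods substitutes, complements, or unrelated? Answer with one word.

substitutes

ε = 0.64 > 0, so a higher price of good 2 raises demand for good 1: substitutes.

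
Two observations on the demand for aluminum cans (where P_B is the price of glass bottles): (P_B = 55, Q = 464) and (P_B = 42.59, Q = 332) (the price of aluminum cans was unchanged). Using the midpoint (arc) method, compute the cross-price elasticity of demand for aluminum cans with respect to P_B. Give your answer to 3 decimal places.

1.304

ΔQ_A = 332 − 464 = -132; ΔP_B = 42.59 − 55 = -12.41.
Midpoints: Q̄_A = 398.0, P̄_B = 48.80.
ε = (ΔQ_A/Q̄_A)/(ΔP_B/P̄_B) = (-132/398.0)/(-12.41/48.80) ≈ 1.304.
ε > 0: aluminum cans and glass bottles are substitutes.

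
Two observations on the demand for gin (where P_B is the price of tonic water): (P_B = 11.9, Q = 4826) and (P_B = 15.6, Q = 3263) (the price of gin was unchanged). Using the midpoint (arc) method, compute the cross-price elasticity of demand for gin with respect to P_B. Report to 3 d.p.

ΔQ_A = 3263 − 4826 = -1563; ΔP_B = 15.6 − 11.9 = 3.7.
Midpoints: Q̄_A = 4044.5, P̄_B = 13.75.
ε = (ΔQ_A/Q̄_A)/(ΔP_B/P̄_B) = (-1563/4044.5)/(3.7/13.75) ≈ -1.436.

-1.436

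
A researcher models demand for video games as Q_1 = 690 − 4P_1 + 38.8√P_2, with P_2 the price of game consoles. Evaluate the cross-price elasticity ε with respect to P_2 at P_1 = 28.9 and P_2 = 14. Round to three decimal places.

0.101

At P_1 = 28.9 and P_2 = 14: Q_1 = 719.576.
∂Q_1/∂P_2 = 38.8/(2√P_2) = 38.8/(2√14) = 5.1849.
ε = (∂Q_1/∂P_2)(P_2/Q_1) = 5.1849 × (14/719.576) ≈ 0.101.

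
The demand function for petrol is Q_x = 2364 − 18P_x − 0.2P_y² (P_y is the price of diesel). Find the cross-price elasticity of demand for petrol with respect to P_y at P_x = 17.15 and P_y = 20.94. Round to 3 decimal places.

-0.089

At P_x = 17.15 and P_y = 20.94: Q_x = 1967.603.
∂Q_x/∂P_y = -0.4P_y = -0.4(20.94) = -8.3760.
ε = (∂Q_x/∂P_y)(P_y/Q_x) = -8.3760 × (20.94/1967.603) ≈ -0.089.
ε < 0: complements.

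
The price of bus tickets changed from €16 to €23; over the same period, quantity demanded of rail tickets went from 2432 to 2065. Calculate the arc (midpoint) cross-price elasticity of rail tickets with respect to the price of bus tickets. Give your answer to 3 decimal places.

ΔQ_A = 2065 − 2432 = -367; ΔP_B = 23 − 16 = 7.
Midpoints: Q̄_A = 2248.5, P̄_B = 19.50.
ε = (ΔQ_A/Q̄_A)/(ΔP_B/P̄_B) = (-367/2248.5)/(7/19.50) ≈ -0.455.

-0.455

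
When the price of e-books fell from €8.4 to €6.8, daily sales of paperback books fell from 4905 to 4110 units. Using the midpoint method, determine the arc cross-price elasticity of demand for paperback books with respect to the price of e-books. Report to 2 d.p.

0.84

ΔQ_A = 4110 − 4905 = -795; ΔP_B = 6.8 − 8.4 = -1.6.
Midpoints: Q̄_A = 4507.5, P̄_B = 7.60.
ε = (ΔQ_A/Q̄_A)/(ΔP_B/P̄_B) = (-795/4507.5)/(-1.6/7.60) ≈ 0.84.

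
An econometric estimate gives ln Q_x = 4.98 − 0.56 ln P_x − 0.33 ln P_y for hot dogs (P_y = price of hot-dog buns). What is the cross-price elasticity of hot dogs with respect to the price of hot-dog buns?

-0.33

In a log-linear (constant-elasticity) demand function, the coefficient on ln P_y is the cross-price elasticity.
ε = -0.33. Negative, so hot dogs and hot-dog buns are complements.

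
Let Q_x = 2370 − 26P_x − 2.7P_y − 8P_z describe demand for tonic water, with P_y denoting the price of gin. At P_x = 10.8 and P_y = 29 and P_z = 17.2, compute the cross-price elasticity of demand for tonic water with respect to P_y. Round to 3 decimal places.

At P_x = 10.8 and P_y = 29 and P_z = 17.2: Q_x = 1873.3.
∂Q_x/∂P_y = -2.7.
ε = (∂Q_x/∂P_y)(P_y/Q_x) = -2.7 × (29/1873.3) ≈ -0.042.
Since ε < 0, tonic water and gin are complements.

-0.042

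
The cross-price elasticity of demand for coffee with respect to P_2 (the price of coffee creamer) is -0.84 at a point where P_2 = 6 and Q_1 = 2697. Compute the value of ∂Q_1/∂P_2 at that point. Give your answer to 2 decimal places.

-377.58

ε = (∂Q_1/∂P_2)·(P_2/Q_1) ⇒ ∂Q_1/∂P_2 = ε·Q_1/P_2 = -0.84 × 2697/6 ≈ -377.58.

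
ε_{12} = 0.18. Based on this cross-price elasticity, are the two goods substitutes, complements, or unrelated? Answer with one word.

substitutes

ε = 0.18 > 0, so a higher price of good 2 raises demand for good 1: substitutes.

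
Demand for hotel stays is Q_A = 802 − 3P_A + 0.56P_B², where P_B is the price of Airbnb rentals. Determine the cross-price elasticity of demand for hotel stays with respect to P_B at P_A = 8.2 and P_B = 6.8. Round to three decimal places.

0.064

At P_A = 8.2 and P_B = 6.8: Q_A = 803.294.
∂Q_A/∂P_B = 1.12P_B = 1.12(6.8) = 7.6160.
ε = (∂Q_A/∂P_B)(P_B/Q_A) = 7.6160 × (6.8/803.294) ≈ 0.064.
ε > 0: substitutes.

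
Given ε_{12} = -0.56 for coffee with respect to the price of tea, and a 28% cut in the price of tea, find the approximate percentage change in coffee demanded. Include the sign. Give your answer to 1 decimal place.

15.7%

%ΔQ ≈ ε × %ΔP of tea = -0.56 × (-28%) = 15.7%.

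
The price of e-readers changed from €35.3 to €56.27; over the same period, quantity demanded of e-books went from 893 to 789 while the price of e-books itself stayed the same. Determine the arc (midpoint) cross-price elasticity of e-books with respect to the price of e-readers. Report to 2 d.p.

ΔQ_A = 789 − 893 = -104; ΔP_B = 56.27 − 35.3 = 20.97.
Midpoints: Q̄_A = 841.0, P̄_B = 45.78.
ε = (ΔQ_A/Q̄_A)/(ΔP_B/P̄_B) = (-104/841.0)/(20.97/45.78) ≈ -0.27.

-0.27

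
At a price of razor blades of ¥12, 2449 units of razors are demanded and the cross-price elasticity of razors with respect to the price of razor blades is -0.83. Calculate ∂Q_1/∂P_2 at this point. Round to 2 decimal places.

-169.39

ε = (∂Q_1/∂P_2)·(P_2/Q_1) ⇒ ∂Q_1/∂P_2 = ε·Q_1/P_2 = -0.83 × 2449/12 ≈ -169.39.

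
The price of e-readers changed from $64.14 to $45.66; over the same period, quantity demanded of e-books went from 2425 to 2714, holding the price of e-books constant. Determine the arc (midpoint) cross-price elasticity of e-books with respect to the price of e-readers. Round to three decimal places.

ΔQ_A = 2714 − 2425 = 289; ΔP_B = 45.66 − 64.14 = -18.48.
Midpoints: Q̄_A = 2569.5, P̄_B = 54.90.
ε = (ΔQ_A/Q̄_A)/(ΔP_B/P̄_B) = (289/2569.5)/(-18.48/54.90) ≈ -0.334.

-0.334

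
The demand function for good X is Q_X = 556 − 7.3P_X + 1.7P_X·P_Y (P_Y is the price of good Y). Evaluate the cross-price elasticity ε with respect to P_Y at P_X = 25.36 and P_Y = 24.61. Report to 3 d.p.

0.741

At P_X = 25.36 and P_Y = 24.61: Q_X = 1431.858.
∂Q_X/∂P_Y = 1.7P_X = 1.7(25.36) = 43.1120.
ε = (∂Q_X/∂P_Y)(P_Y/Q_X) = 43.1120 × (24.61/1431.858) ≈ 0.741.
ε > 0: substitutes.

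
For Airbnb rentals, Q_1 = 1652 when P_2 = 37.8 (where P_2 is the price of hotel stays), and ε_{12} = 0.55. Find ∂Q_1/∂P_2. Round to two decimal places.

24.04

ε = (∂Q_1/∂P_2)·(P_2/Q_1) ⇒ ∂Q_1/∂P_2 = ε·Q_1/P_2 = 0.55 × 1652/37.8 ≈ 24.04.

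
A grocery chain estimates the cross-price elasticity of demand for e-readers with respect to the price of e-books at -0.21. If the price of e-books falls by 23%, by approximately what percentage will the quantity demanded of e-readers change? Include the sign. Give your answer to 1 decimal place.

%ΔQ ≈ ε × %ΔP of e-books = -0.21 × (-23%) = 4.8%.

4.8%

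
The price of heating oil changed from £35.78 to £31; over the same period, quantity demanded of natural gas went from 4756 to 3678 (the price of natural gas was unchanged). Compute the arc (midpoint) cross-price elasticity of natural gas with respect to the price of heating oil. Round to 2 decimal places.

ΔQ_A = 3678 − 4756 = -1078; ΔP_B = 31 − 35.78 = -4.78.
Midpoints: Q̄_A = 4217.0, P̄_B = 33.39.
ε = (ΔQ_A/Q̄_A)/(ΔP_B/P̄_B) = (-1078/4217.0)/(-4.78/33.39) ≈ 1.79.
ε > 0: natural gas and heating oil are substitutes.

1.79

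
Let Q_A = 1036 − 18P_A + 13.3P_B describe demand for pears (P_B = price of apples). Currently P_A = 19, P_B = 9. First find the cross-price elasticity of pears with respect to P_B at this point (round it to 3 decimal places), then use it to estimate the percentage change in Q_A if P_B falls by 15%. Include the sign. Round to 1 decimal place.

At P_A = 19, P_B = 9: Q_A = 813.7.
∂Q_A/∂P_B = 13.3.
ε = (∂Q_A/∂P_B)(P_B/Q_A) = 13.3000 × 9/813.7 ≈ 0.147.
%ΔQ_A ≈ ε × %ΔP_B = 0.147 × (-15%) = -2.2%.

-2.2%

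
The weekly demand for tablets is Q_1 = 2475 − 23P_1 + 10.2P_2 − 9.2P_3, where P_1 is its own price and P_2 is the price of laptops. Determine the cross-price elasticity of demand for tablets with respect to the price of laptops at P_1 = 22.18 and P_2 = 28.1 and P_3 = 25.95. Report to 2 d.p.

0.14

At P_1 = 22.18 and P_2 = 28.1 and P_3 = 25.95: Q_1 = 2012.74.
∂Q_1/∂P_2 = 10.2.
ε = (∂Q_1/∂P_2)(P_2/Q_1) = 10.2 × (28.1/2012.74) ≈ 0.14.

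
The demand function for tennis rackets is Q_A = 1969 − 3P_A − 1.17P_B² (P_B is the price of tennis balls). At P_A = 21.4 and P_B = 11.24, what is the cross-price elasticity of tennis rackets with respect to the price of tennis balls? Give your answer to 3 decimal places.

At P_A = 21.4 and P_B = 11.24: Q_A = 1756.985.
∂Q_A/∂P_B = -2.34P_B = -2.34(11.24) = -26.3016.
ε = (∂Q_A/∂P_B)(P_B/Q_A) = -26.3016 × (11.24/1756.985) ≈ -0.168.
ε < 0: complements.

-0.168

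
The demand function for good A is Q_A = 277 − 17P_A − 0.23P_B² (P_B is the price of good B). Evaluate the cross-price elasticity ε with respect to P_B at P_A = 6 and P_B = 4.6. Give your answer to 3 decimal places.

-0.057

At P_A = 6 and P_B = 4.6: Q_A = 170.133.
∂Q_A/∂P_B = -0.46P_B = -0.46(4.6) = -2.1160.
ε = (∂Q_A/∂P_B)(P_B/Q_A) = -2.1160 × (4.6/170.133) ≈ -0.057.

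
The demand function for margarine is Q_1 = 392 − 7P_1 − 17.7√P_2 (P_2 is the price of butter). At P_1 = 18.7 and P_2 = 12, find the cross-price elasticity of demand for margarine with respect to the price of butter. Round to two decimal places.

At P_1 = 18.7 and P_2 = 12: Q_1 = 199.785.
∂Q_1/∂P_2 = -17.7/(2√P_2) = -17.7/(2√12) = -2.5548.
ε = (∂Q_1/∂P_2)(P_2/Q_1) = -2.5548 × (12/199.785) ≈ -0.15.

-0.15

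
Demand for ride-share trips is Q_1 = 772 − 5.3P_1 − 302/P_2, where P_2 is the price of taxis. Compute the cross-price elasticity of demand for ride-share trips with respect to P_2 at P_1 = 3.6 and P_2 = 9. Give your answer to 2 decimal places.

At P_1 = 3.6 and P_2 = 9: Q_1 = 719.364.
∂Q_1/∂P_2 = 302/P_2² = 3.7284.
ε = (∂Q_1/∂P_2)(P_2/Q_1) = 3.7284 × (9/719.364) ≈ 0.05.

0.05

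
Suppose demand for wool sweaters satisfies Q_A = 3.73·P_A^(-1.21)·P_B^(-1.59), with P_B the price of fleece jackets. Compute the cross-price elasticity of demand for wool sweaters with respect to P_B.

-1.59

In a log-linear (constant-elasticity) demand function, the coefficient on the exponent of P_B is the cross-price elasticity.
ε = -1.59. Negative, so wool sweaters and fleece jackets are complements.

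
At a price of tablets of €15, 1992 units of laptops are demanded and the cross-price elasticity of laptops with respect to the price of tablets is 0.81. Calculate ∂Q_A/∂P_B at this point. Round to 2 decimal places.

ε = (∂Q_A/∂P_B)·(P_B/Q_A) ⇒ ∂Q_A/∂P_B = ε·Q_A/P_B = 0.81 × 1992/15 ≈ 107.57.

107.57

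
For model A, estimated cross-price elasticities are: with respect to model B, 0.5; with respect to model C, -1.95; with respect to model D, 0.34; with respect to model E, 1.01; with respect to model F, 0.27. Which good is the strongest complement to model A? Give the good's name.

Complements have ε < 0. The most negative value is -1.95 (model C).

model C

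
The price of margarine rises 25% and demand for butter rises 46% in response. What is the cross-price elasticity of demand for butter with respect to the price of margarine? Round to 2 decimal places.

1.84

ε = (%ΔQ of butter) / (%ΔP of margarine) = (46%) / (25%) ≈ 1.84.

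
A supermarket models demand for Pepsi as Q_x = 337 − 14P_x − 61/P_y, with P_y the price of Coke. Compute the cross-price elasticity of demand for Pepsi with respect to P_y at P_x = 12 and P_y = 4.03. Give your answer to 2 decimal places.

0.10

At P_x = 12 and P_y = 4.03: Q_x = 153.864.
∂Q_x/∂P_y = 61/P_y² = 3.7559.
ε = (∂Q_x/∂P_y)(P_y/Q_x) = 3.7559 × (4.03/153.864) ≈ 0.10.
ε > 0: substitutes.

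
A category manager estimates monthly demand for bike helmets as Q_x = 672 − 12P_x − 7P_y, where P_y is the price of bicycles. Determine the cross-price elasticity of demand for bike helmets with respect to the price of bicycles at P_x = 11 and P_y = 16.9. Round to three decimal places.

At P_x = 11 and P_y = 16.9: Q_x = 421.7.
∂Q_x/∂P_y = -7.
ε = (∂Q_x/∂P_y)(P_y/Q_x) = -7 × (16.9/421.7) ≈ -0.281.
Since ε < 0, bike helmets and bicycles are complements.

-0.281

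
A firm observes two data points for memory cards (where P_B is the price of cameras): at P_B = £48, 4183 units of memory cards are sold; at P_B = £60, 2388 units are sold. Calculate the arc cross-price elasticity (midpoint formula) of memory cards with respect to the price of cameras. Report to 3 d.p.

ΔQ_A = 2388 − 4183 = -1795; ΔP_B = 60 − 48 = 12.
Midpoints: Q̄_A = 3285.5, P̄_B = 54.00.
ε = (ΔQ_A/Q̄_A)/(ΔP_B/P̄_B) = (-1795/3285.5)/(12/54.00) ≈ -2.459.

-2.459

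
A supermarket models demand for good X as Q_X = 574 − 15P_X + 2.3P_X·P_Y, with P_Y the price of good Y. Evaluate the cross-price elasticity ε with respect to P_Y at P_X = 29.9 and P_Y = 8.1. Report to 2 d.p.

At P_X = 29.9 and P_Y = 8.1: Q_X = 682.537.
∂Q_X/∂P_Y = 2.3P_X = 2.3(29.9) = 68.7700.
ε = (∂Q_X/∂P_Y)(P_Y/Q_X) = 68.7700 × (8.1/682.537) ≈ 0.82.
ε > 0: substitutes.

0.82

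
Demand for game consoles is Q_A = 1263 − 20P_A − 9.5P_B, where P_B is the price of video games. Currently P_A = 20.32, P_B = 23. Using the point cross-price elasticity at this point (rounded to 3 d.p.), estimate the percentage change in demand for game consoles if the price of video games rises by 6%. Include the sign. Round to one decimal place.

At P_A = 20.32, P_B = 23: Q_A = 638.1.
∂Q_A/∂P_B = -9.5.
ε = (∂Q_A/∂P_B)(P_B/Q_A) = -9.5000 × 23/638.1 ≈ -0.342.
%ΔQ_A ≈ ε × %ΔP_B = -0.342 × (6%) = -2.1%.

-2.1%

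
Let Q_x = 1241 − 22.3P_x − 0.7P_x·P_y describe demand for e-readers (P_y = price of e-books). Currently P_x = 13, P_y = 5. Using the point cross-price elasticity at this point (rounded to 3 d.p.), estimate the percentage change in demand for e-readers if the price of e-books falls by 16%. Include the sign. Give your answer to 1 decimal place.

At P_x = 13, P_y = 5: Q_x = 905.6.
∂Q_x/∂P_y = -0.7P_x = -9.1000.
ε = (∂Q_x/∂P_y)(P_y/Q_x) = -9.1000 × 5/905.6 ≈ -0.050.
%ΔQ_x ≈ ε × %ΔP_y = -0.050 × (-16%) = 0.8%.

0.8%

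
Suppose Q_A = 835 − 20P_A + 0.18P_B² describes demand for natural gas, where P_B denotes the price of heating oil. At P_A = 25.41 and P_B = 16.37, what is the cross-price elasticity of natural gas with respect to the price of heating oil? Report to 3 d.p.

0.257

At P_A = 25.41 and P_B = 16.37: Q_A = 375.036.
∂Q_A/∂P_B = 0.36P_B = 0.36(16.37) = 5.8932.
ε = (∂Q_A/∂P_B)(P_B/Q_A) = 5.8932 × (16.37/375.036) ≈ 0.257.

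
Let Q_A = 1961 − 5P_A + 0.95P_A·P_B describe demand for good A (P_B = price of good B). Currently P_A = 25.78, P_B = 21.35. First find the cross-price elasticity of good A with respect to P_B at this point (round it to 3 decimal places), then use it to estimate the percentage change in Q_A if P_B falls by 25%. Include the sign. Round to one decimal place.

At P_A = 25.78, P_B = 21.35: Q_A = 2354.983.
∂Q_A/∂P_B = 0.95P_A = 24.4910.
ε = (∂Q_A/∂P_B)(P_B/Q_A) = 24.4910 × 21.35/2354.983 ≈ 0.222.
%ΔQ_A ≈ ε × %ΔP_B = 0.222 × (-25%) = -5.6%.

-5.6%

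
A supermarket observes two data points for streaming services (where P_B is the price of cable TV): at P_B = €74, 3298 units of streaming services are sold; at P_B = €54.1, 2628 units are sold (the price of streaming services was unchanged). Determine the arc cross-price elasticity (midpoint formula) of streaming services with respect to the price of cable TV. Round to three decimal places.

ΔQ_A = 2628 − 3298 = -670; ΔP_B = 54.1 − 74 = -19.9.
Midpoints: Q̄_A = 2963.0, P̄_B = 64.05.
ε = (ΔQ_A/Q̄_A)/(ΔP_B/P̄_B) = (-670/2963.0)/(-19.9/64.05) ≈ 0.728.
ε > 0: streaming services and cable TV are substitutes.

0.728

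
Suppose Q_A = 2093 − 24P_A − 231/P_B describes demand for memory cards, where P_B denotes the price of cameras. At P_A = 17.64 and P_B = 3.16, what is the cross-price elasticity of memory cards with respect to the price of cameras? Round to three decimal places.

0.046

At P_A = 17.64 and P_B = 3.16: Q_A = 1596.539.
∂Q_A/∂P_B = 231/P_B² = 23.1333.
ε = (∂Q_A/∂P_B)(P_B/Q_A) = 23.1333 × (3.16/1596.539) ≈ 0.046.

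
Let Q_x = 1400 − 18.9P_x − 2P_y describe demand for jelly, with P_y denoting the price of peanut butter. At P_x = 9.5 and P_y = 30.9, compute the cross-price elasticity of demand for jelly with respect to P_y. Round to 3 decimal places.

At P_x = 9.5 and P_y = 30.9: Q_x = 1158.65.
∂Q_x/∂P_y = -2.
ε = (∂Q_x/∂P_y)(P_y/Q_x) = -2 × (30.9/1158.65) ≈ -0.053.
Since ε < 0, jelly and peanut butter are complements.

-0.053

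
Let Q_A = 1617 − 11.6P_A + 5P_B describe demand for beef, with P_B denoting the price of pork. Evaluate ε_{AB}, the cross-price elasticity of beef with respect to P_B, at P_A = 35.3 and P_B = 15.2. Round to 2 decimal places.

At P_A = 35.3 and P_B = 15.2: Q_A = 1283.52.
∂Q_A/∂P_B = 5.
ε = (∂Q_A/∂P_B)(P_B/Q_A) = 5 × (15.2/1283.52) ≈ 0.06.
Since ε > 0, beef and pork are substitutes.

0.06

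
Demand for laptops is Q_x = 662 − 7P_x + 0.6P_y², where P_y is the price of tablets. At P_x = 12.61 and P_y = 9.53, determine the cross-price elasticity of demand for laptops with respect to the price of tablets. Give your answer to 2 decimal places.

At P_x = 12.61 and P_y = 9.53: Q_x = 628.223.
∂Q_x/∂P_y = 1.2P_y = 1.2(9.53) = 11.4360.
ε = (∂Q_x/∂P_y)(P_y/Q_x) = 11.4360 × (9.53/628.223) ≈ 0.17.

0.17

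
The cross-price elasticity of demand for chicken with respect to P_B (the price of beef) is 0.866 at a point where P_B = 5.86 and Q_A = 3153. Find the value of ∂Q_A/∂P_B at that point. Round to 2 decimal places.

465.96

ε = (∂Q_A/∂P_B)·(P_B/Q_A) ⇒ ∂Q_A/∂P_B = ε·Q_A/P_B = 0.866 × 3153/5.86 ≈ 465.96.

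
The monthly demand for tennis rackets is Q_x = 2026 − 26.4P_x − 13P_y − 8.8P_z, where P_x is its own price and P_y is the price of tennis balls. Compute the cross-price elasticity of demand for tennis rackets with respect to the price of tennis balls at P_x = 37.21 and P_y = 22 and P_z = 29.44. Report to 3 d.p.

At P_x = 37.21 and P_y = 22 and P_z = 29.44: Q_x = 498.584.
∂Q_x/∂P_y = -13.
ε = (∂Q_x/∂P_y)(P_y/Q_x) = -13 × (22/498.584) ≈ -0.574.

-0.574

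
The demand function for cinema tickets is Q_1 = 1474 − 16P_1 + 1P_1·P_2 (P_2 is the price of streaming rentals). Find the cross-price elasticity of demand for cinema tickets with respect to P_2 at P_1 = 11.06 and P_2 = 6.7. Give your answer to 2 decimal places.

At P_1 = 11.06 and P_2 = 6.7: Q_1 = 1371.142.
∂Q_1/∂P_2 = 1P_1 = 1(11.06) = 11.0600.
ε = (∂Q_1/∂P_2)(P_2/Q_1) = 11.0600 × (6.7/1371.142) ≈ 0.05.

0.05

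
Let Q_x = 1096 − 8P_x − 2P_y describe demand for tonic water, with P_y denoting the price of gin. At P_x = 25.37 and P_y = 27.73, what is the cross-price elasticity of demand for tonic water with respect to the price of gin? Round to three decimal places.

At P_x = 25.37 and P_y = 27.73: Q_x = 837.58.
∂Q_x/∂P_y = -2.
ε = (∂Q_x/∂P_y)(P_y/Q_x) = -2 × (27.73/837.58) ≈ -0.066.
Since ε < 0, tonic water and gin are complements.

-0.066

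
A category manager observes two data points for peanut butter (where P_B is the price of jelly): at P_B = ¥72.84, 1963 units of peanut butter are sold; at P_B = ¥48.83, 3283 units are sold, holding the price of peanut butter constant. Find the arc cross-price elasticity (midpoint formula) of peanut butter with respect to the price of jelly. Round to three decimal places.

ΔQ_A = 3283 − 1963 = 1320; ΔP_B = 48.83 − 72.84 = -24.01.
Midpoints: Q̄_A = 2623.0, P̄_B = 60.84.
ε = (ΔQ_A/Q̄_A)/(ΔP_B/P̄_B) = (1320/2623.0)/(-24.01/60.84) ≈ -1.275.
ε < 0: peanut butter and jelly are complements.

-1.275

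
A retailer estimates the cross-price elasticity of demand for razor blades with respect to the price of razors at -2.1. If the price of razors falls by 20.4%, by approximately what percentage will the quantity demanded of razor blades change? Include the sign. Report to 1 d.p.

42.8%

%ΔQ ≈ ε × %ΔP of razors = -2.1 × (-20.4%) = 42.8%.
Demand for razor blades rises by about 42.8%.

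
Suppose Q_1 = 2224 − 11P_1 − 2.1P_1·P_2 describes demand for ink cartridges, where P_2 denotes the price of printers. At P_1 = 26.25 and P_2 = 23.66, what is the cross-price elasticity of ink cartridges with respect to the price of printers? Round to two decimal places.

At P_1 = 26.25 and P_2 = 23.66: Q_1 = 630.993.
∂Q_1/∂P_2 = -2.1P_1 = -2.1(26.25) = -55.1250.
ε = (∂Q_1/∂P_2)(P_2/Q_1) = -55.1250 × (23.66/630.993) ≈ -2.07.

-2.07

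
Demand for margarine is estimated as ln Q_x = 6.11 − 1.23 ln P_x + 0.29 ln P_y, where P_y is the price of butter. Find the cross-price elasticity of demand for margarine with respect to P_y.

In a log-linear (constant-elasticity) demand function, the coefficient on ln P_y is the cross-price elasticity.
ε = 0.29. Positive, so margarine and butter are substitutes.

0.29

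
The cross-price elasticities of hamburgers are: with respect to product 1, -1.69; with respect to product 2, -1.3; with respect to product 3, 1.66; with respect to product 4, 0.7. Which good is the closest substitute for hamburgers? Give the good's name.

product 3

Substitutes have ε > 0. Among the positive values, 1.66 (product 3) is largest.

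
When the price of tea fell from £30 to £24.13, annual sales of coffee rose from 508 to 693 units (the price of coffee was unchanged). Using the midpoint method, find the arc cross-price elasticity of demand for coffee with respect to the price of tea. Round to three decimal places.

-1.420

ΔQ_A = 693 − 508 = 185; ΔP_B = 24.13 − 30 = -5.87.
Midpoints: Q̄_A = 600.5, P̄_B = 27.06.
ε = (ΔQ_A/Q̄_A)/(ΔP_B/P̄_B) = (185/600.5)/(-5.87/27.06) ≈ -1.420.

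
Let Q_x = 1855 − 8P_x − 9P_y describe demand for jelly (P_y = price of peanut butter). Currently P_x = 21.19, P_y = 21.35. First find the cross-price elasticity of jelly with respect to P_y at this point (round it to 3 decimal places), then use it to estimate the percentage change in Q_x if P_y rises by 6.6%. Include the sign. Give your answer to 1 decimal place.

At P_x = 21.19, P_y = 21.35: Q_x = 1493.33.
∂Q_x/∂P_y = -9.
ε = (∂Q_x/∂P_y)(P_y/Q_x) = -9.0000 × 21.35/1493.33 ≈ -0.129.
%ΔQ_x ≈ ε × %ΔP_y = -0.129 × (6.6%) = -0.9%.

-0.9%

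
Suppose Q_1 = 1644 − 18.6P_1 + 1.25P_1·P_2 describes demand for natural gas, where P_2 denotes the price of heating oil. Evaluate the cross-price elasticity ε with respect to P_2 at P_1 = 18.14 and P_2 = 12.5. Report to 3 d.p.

At P_1 = 18.14 and P_2 = 12.5: Q_1 = 1590.034.
∂Q_1/∂P_2 = 1.25P_1 = 1.25(18.14) = 22.6750.
ε = (∂Q_1/∂P_2)(P_2/Q_1) = 22.6750 × (12.5/1590.034) ≈ 0.178.
ε > 0: substitutes.

0.178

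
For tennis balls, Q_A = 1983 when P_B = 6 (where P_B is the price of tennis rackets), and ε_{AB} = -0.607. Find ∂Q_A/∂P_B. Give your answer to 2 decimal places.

ε = (∂Q_A/∂P_B)·(P_B/Q_A) ⇒ ∂Q_A/∂P_B = ε·Q_A/P_B = -0.607 × 1983/6 ≈ -200.61.

-200.61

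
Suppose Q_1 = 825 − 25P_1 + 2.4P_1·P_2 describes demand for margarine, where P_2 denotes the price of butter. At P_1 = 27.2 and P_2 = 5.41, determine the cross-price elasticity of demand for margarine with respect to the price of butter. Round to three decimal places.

0.709

At P_1 = 27.2 and P_2 = 5.41: Q_1 = 498.165.
∂Q_1/∂P_2 = 2.4P_1 = 2.4(27.2) = 65.2800.
ε = (∂Q_1/∂P_2)(P_2/Q_1) = 65.2800 × (5.41/498.165) ≈ 0.709.
ε > 0: substitutes.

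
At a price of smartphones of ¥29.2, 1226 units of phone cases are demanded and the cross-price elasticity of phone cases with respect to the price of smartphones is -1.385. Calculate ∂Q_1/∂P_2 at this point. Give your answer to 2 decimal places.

ε = (∂Q_1/∂P_2)·(P_2/Q_1) ⇒ ∂Q_1/∂P_2 = ε·Q_1/P_2 = -1.385 × 1226/29.2 ≈ -58.15.

-58.15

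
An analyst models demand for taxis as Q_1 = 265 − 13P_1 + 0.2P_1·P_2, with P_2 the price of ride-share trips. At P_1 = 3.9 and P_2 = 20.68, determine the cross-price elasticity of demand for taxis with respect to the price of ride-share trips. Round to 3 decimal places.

At P_1 = 3.9 and P_2 = 20.68: Q_1 = 230.430.
∂Q_1/∂P_2 = 0.2P_1 = 0.2(3.9) = 0.7800.
ε = (∂Q_1/∂P_2)(P_2/Q_1) = 0.7800 × (20.68/230.430) ≈ 0.070.

0.070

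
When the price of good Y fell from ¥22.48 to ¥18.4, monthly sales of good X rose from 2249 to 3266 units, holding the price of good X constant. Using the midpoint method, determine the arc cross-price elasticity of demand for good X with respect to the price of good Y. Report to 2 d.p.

ΔQ_X = 3266 − 2249 = 1017; ΔP_Y = 18.4 − 22.48 = -4.08.
Midpoints: Q̄_X = 2757.5, P̄_Y = 20.44.
ε = (ΔQ_X/Q̄_X)/(ΔP_Y/P̄_Y) = (1017/2757.5)/(-4.08/20.44) ≈ -1.85.

-1.85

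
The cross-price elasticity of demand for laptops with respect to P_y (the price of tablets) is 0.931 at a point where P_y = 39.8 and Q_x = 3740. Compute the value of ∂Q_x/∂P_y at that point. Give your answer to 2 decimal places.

87.49

ε = (∂Q_x/∂P_y)·(P_y/Q_x) ⇒ ∂Q_x/∂P_y = ε·Q_x/P_y = 0.931 × 3740/39.8 ≈ 87.49.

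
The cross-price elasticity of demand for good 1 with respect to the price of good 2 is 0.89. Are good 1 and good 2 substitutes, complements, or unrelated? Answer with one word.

substitutes

ε = 0.89 > 0, so a higher price of good 2 raises demand for good 1: substitutes.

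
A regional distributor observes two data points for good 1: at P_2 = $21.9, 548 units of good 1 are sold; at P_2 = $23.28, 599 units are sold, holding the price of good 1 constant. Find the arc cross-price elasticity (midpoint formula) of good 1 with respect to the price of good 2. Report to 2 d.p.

ΔQ_1 = 599 − 548 = 51; ΔP_2 = 23.28 − 21.9 = 1.38.
Midpoints: Q̄_1 = 573.5, P̄_2 = 22.59.
ε = (ΔQ_1/Q̄_1)/(ΔP_2/P̄_2) = (51/573.5)/(1.38/22.59) ≈ 1.46.
ε > 0: good 1 and good 2 are substitutes.

1.46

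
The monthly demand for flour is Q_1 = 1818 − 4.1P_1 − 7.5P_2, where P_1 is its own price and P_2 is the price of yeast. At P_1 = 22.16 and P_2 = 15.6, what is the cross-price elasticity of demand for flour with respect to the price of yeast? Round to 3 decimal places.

-0.073

At P_1 = 22.16 and P_2 = 15.6: Q_1 = 1610.144.
∂Q_1/∂P_2 = -7.5.
ε = (∂Q_1/∂P_2)(P_2/Q_1) = -7.5 × (15.6/1610.144) ≈ -0.073.
Since ε < 0, flour and yeast are complements.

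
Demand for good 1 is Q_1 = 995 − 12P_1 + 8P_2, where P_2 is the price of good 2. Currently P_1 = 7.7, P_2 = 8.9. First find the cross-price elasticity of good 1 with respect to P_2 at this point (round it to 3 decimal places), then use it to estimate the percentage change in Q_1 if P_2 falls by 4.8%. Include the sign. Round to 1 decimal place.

-0.4%

At P_1 = 7.7, P_2 = 8.9: Q_1 = 973.8.
∂Q_1/∂P_2 = 8.
ε = (∂Q_1/∂P_2)(P_2/Q_1) = 8.0000 × 8.9/973.8 ≈ 0.073.
%ΔQ_1 ≈ ε × %ΔP_2 = 0.073 × (-4.8%) = -0.4%.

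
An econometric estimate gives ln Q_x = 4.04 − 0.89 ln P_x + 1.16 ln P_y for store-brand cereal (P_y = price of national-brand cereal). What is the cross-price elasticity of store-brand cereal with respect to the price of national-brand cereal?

1.16

In a log-linear (constant-elasticity) demand function, the coefficient on ln P_y is the cross-price elasticity.
ε = 1.16. Positive, so store-brand cereal and national-brand cereal are substitutes.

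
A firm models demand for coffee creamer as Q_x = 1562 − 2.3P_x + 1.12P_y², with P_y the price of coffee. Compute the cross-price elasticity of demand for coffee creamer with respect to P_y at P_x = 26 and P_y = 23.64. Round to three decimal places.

0.588

At P_x = 26 and P_y = 23.64: Q_x = 2128.112.
∂Q_x/∂P_y = 2.24P_y = 2.24(23.64) = 52.9536.
ε = (∂Q_x/∂P_y)(P_y/Q_x) = 52.9536 × (23.64/2128.112) ≈ 0.588.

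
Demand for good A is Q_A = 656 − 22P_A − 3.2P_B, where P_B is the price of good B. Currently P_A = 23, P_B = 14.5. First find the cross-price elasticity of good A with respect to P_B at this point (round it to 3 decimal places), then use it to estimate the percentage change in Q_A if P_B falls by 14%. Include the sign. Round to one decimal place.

6.3%

At P_A = 23, P_B = 14.5: Q_A = 103.6.
∂Q_A/∂P_B = -3.2.
ε = (∂Q_A/∂P_B)(P_B/Q_A) = -3.2000 × 14.5/103.6 ≈ -0.448.
%ΔQ_A ≈ ε × %ΔP_B = -0.448 × (-14%) = 6.3%.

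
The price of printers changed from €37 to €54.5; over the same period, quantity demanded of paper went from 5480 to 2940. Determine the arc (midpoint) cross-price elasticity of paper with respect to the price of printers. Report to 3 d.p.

ΔQ_A = 2940 − 5480 = -2540; ΔP_B = 54.5 − 37 = 17.5.
Midpoints: Q̄_A = 4210.0, P̄_B = 45.75.
ε = (ΔQ_A/Q̄_A)/(ΔP_B/P̄_B) = (-2540/4210.0)/(17.5/45.75) ≈ -1.577.
ε < 0: paper and printers are complements.

-1.577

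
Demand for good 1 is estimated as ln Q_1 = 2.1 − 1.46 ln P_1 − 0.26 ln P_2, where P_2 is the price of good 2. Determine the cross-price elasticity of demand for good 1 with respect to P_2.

-0.26

In a log-linear (constant-elasticity) demand function, the coefficient on ln P_2 is the cross-price elasticity.
ε = -0.26. Negative, so good 1 and good 2 are complements.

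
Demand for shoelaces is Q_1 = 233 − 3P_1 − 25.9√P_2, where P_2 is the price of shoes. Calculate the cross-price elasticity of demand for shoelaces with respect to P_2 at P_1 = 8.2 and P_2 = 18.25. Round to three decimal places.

-0.566

At P_1 = 8.2 and P_2 = 18.25: Q_1 = 97.755.
∂Q_1/∂P_2 = -25.9/(2√P_2) = -25.9/(2√18.25) = -3.0314.
ε = (∂Q_1/∂P_2)(P_2/Q_1) = -3.0314 × (18.25/97.755) ≈ -0.566.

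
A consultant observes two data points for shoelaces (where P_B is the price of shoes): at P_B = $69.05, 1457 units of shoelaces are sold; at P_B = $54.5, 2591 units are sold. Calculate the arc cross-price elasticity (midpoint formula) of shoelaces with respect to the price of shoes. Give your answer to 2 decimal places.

ΔQ_A = 2591 − 1457 = 1134; ΔP_B = 54.5 − 69.05 = -14.55.
Midpoints: Q̄_A = 2024.0, P̄_B = 61.77.
ε = (ΔQ_A/Q̄_A)/(ΔP_B/P̄_B) = (1134/2024.0)/(-14.55/61.77) ≈ -2.38.

-2.38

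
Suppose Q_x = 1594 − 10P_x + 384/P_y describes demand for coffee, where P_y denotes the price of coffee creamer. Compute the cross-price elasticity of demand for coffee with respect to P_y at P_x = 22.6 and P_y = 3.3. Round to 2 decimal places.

-0.08

At P_x = 22.6 and P_y = 3.3: Q_x = 1484.364.
∂Q_x/∂P_y = −384/P_y² = -35.2617.
ε = (∂Q_x/∂P_y)(P_y/Q_x) = -35.2617 × (3.3/1484.364) ≈ -0.08.
ε < 0: complements.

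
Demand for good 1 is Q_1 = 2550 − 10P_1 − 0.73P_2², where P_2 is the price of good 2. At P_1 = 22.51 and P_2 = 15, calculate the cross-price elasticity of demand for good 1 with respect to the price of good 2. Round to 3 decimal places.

-0.152

At P_1 = 22.51 and P_2 = 15: Q_1 = 2160.65.
∂Q_1/∂P_2 = -1.46P_2 = -1.46(15) = -21.9000.
ε = (∂Q_1/∂P_2)(P_2/Q_1) = -21.9000 × (15/2160.65) ≈ -0.152.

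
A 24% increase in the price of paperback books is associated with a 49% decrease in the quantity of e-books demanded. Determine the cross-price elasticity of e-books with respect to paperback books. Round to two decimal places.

ε = (%ΔQ of e-books) / (%ΔP of paperback books) = (-49%) / (24%) ≈ -2.04.
Negative cross-price elasticity: complements.

-2.04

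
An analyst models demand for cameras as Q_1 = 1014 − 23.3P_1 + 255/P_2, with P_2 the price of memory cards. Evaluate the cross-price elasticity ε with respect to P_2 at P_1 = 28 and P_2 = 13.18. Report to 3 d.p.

At P_1 = 28 and P_2 = 13.18: Q_1 = 380.947.
∂Q_1/∂P_2 = −255/P_2² = -1.4679.
ε = (∂Q_1/∂P_2)(P_2/Q_1) = -1.4679 × (13.18/380.947) ≈ -0.051.

-0.051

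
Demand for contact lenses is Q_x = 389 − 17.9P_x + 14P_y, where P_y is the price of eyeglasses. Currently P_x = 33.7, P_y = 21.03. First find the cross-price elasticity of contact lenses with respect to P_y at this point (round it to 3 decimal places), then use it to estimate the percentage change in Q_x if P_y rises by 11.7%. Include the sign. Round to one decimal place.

At P_x = 33.7, P_y = 21.03: Q_x = 80.19.
∂Q_x/∂P_y = 14.
ε = (∂Q_x/∂P_y)(P_y/Q_x) = 14.0000 × 21.03/80.19 ≈ 3.672.
%ΔQ_x ≈ ε × %ΔP_y = 3.672 × (11.7%) = 43.0%.

43.0%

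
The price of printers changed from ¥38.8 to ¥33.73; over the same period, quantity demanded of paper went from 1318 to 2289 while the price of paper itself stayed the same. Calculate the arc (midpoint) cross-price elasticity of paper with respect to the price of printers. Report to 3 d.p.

-3.851

ΔQ_A = 2289 − 1318 = 971; ΔP_B = 33.73 − 38.8 = -5.07.
Midpoints: Q̄_A = 1803.5, P̄_B = 36.27.
ε = (ΔQ_A/Q̄_A)/(ΔP_B/P̄_B) = (971/1803.5)/(-5.07/36.27) ≈ -3.851.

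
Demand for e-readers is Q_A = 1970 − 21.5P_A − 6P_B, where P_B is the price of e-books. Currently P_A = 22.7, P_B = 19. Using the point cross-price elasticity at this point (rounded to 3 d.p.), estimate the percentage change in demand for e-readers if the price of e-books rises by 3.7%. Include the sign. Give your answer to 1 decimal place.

At P_A = 22.7, P_B = 19: Q_A = 1367.95.
∂Q_A/∂P_B = -6.
ε = (∂Q_A/∂P_B)(P_B/Q_A) = -6.0000 × 19/1367.95 ≈ -0.083.
%ΔQ_A ≈ ε × %ΔP_B = -0.083 × (3.7%) = -0.3%.

-0.3%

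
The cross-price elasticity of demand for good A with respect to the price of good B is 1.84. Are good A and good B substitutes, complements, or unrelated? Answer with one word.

ε = 1.84 > 0, so a higher price of good B raises demand for good A: substitutes.

substitutes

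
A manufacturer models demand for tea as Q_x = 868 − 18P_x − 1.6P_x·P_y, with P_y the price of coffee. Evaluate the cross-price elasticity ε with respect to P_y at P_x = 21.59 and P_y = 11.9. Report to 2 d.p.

At P_x = 21.59 and P_y = 11.9: Q_x = 68.306.
∂Q_x/∂P_y = -1.6P_x = -1.6(21.59) = -34.5440.
ε = (∂Q_x/∂P_y)(P_y/Q_x) = -34.5440 × (11.9/68.306) ≈ -6.02.
ε < 0: complements.

-6.02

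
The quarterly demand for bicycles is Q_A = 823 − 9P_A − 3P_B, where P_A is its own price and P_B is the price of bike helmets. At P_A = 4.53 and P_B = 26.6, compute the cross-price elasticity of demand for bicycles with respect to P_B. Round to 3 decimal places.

-0.114

At P_A = 4.53 and P_B = 26.6: Q_A = 702.43.
∂Q_A/∂P_B = -3.
ε = (∂Q_A/∂P_B)(P_B/Q_A) = -3 × (26.6/702.43) ≈ -0.114.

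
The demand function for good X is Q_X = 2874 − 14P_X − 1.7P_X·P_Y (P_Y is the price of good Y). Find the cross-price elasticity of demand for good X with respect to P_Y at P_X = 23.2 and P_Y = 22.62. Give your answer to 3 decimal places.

-0.538

At P_X = 23.2 and P_Y = 22.62: Q_X = 1657.067.
∂Q_X/∂P_Y = -1.7P_X = -1.7(23.2) = -39.4400.
ε = (∂Q_X/∂P_Y)(P_Y/Q_X) = -39.4400 × (22.62/1657.067) ≈ -0.538.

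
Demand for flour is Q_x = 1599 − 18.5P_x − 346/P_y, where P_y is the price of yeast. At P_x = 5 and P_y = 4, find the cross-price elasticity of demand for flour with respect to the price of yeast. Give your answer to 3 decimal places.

At P_x = 5 and P_y = 4: Q_x = 1420.
∂Q_x/∂P_y = 346/P_y² = 21.6250.
ε = (∂Q_x/∂P_y)(P_y/Q_x) = 21.6250 × (4/1420) ≈ 0.061.

0.061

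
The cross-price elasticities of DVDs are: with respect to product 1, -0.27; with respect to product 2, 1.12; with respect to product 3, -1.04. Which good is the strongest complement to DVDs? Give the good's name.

product 3

Complements have ε < 0. The most negative value is -1.04 (product 3).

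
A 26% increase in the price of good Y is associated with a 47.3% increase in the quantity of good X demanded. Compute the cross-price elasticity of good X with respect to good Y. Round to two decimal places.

1.82

ε = (%ΔQ of good X) / (%ΔP of good Y) = (47.3%) / (26%) ≈ 1.82.
Positive cross-price elasticity: substitutes.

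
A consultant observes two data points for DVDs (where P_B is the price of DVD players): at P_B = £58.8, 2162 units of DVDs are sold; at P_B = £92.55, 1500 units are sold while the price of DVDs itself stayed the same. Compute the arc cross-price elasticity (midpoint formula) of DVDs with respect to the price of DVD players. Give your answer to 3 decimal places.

-0.811

ΔQ_A = 1500 − 2162 = -662; ΔP_B = 92.55 − 58.8 = 33.75.
Midpoints: Q̄_A = 1831.0, P̄_B = 75.67.
ε = (ΔQ_A/Q̄_A)/(ΔP_B/P̄_B) = (-662/1831.0)/(33.75/75.67) ≈ -0.811.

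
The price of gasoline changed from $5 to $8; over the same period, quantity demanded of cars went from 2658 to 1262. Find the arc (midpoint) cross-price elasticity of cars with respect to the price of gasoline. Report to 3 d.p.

ΔQ_A = 1262 − 2658 = -1396; ΔP_B = 8 − 5 = 3.
Midpoints: Q̄_A = 1960.0, P̄_B = 6.50.
ε = (ΔQ_A/Q̄_A)/(ΔP_B/P̄_B) = (-1396/1960.0)/(3/6.50) ≈ -1.543.

-1.543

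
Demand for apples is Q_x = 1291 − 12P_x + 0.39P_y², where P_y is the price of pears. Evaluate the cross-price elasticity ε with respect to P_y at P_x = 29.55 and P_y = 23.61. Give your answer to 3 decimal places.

0.377

At P_x = 29.55 and P_y = 23.61: Q_x = 1153.799.
∂Q_x/∂P_y = 0.78P_y = 0.78(23.61) = 18.4158.
ε = (∂Q_x/∂P_y)(P_y/Q_x) = 18.4158 × (23.61/1153.799) ≈ 0.377.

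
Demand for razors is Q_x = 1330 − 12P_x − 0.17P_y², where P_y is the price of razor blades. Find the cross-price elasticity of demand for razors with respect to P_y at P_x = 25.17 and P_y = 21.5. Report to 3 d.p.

-0.166

At P_x = 25.17 and P_y = 21.5: Q_x = 949.378.
∂Q_x/∂P_y = -0.34P_y = -0.34(21.5) = -7.3100.
ε = (∂Q_x/∂P_y)(P_y/Q_x) = -7.3100 × (21.5/949.378) ≈ -0.166.
ε < 0: complements.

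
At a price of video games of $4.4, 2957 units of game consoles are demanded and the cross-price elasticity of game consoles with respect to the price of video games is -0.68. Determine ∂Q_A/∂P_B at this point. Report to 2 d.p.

ε = (∂Q_A/∂P_B)·(P_B/Q_A) ⇒ ∂Q_A/∂P_B = ε·Q_A/P_B = -0.68 × 2957/4.4 ≈ -456.99.

-456.99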